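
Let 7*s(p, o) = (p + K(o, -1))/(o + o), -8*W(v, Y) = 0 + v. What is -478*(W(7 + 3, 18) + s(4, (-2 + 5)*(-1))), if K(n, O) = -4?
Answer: 1195/2 ≈ 597.50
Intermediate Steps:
W(v, Y) = -v/8 (W(v, Y) = -(0 + v)/8 = -v/8)
s(p, o) = (-4 + p)/(14*o) (s(p, o) = ((p - 4)/(o + o))/7 = ((-4 + p)/((2*o)))/7 = ((-4 + p)*(1/(2*o)))/7 = ((-4 + p)/(2*o))/7 = (-4 + p)/(14*o))
-478*(W(7 + 3, 18) + s(4, (-2 + 5)*(-1))) = -478*(-(7 + 3)/8 + (-4 + 4)/(14*(((-2 + 5)*(-1))))) = -478*(-⅛*10 + (1/14)*0/(3*(-1))) = -478*(-5/4 + (1/14)*0/(-3)) = -478*(-5/4 + (1/14)*(-⅓)*0) = -478*(-5/4 + 0) = -478*(-5/4) = 1195/2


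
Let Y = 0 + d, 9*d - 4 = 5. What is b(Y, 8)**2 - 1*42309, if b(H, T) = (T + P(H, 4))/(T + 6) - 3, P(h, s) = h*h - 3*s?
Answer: -8290539/196 ≈ -42299.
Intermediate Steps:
d = 1 (d = 4/9 + (1/9)*5 = 4/9 + 5/9 = 1)
P(h, s) = h**2 - 3*s
Y = 1 (Y = 0 + 1 = 1)
b(H, T) = -3 + (-12 + T + H**2)/(6 + T) (b(H, T) = (T + (H**2 - 3*4))/(T + 6) - 3 = (T + (H**2 - 12))/(6 + T) - 3 = (T + (-12 + H**2))/(6 + T) - 3 = (-12 + T + H**2)/(6 + T) - 3 = -3 + (-12 + T + H**2)/(6 + T))
b(Y, 8)**2 - 1*42309 = ((-30 + 1**2 - 2*8)/(6 + 8))**2 - 1*42309 = ((-30 + 1 - 16)/14)**2 - 42309 = ((1/14)*(-45))**2 - 42309 = (-45/14)**2 - 42309 = 2025/196 - 42309 = -8290539/196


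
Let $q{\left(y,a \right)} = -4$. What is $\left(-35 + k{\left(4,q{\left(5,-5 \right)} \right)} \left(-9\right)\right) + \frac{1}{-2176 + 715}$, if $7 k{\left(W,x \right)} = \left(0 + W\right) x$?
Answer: $- \frac{147568}{10227} \approx -14.429$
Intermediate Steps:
$k{\left(W,x \right)} = \frac{W x}{7}$ ($k{\left(W,x \right)} = \frac{\left(0 + W\right) x}{7} = \frac{W x}{7}$)
$\left(-35 + k{\left(4,q{\left(5,-5 \right)} \right)} \left(-9\right)\right) + \frac{1}{-2176 + 715} = \left(-35 + \frac{1}{7} \cdot 4 \left(-4\right) \left(-9\right)\right) + \frac{1}{-2176 + 715} = \left(-35 - - \frac{144}{7}\right) + \frac{1}{-1461} = \left(-35 + \frac{144}{7}\right) - \frac{1}{1461} = - \frac{101}{7} - \frac{1}{1461} = - \frac{147568}{10227}$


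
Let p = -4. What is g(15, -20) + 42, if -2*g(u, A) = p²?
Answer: 34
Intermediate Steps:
g(u, A) = -8 (g(u, A) = -½*(-4)² = -½*16 = -8)
g(15, -20) + 42 = -8 + 42 = 34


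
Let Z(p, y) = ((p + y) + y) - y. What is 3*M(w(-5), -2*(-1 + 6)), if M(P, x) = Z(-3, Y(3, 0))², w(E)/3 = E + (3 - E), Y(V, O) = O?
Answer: 27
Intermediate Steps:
w(E) = 9 (w(E) = 3*(E + (3 - E)) = 3*3 = 9)
Z(p, y) = p + y (Z(p, y) = (p + 2*y) - y = p + y)
M(P, x) = 9 (M(P, x) = (-3 + 0)² = (-3)² = 9)
3*M(w(-5), -2*(-1 + 6)) = 3*9 = 27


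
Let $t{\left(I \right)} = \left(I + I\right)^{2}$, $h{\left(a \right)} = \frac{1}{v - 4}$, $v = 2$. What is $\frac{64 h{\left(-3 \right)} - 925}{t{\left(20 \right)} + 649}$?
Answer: $- \frac{957}{2249} \approx -0.42552$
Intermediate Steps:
$h{\left(a \right)} = - \frac{1}{2}$ ($h{\left(a \right)} = \frac{1}{2 - 4} = \frac{1}{-2} = - \frac{1}{2}$)
$t{\left(I \right)} = 4 I^{2}$ ($t{\left(I \right)} = \left(2 I\right)^{2} = 4 I^{2}$)
$\frac{64 h{\left(-3 \right)} - 925}{t{\left(20 \right)} + 649} = \frac{64 \left(- \frac{1}{2}\right) - 925}{4 \cdot 20^{2} + 649} = \frac{-32 - 925}{4 \cdot 400 + 649} = - \frac{957}{1600 + 649} = - \frac{957}{2249}$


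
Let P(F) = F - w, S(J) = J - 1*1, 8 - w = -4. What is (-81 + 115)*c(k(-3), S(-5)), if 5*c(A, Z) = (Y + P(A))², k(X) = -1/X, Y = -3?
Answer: 65824/45 ≈ 1462.8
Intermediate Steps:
w = 12 (w = 8 - 1*(-4) = 8 + 4 = 12)
S(J) = -1 + J (S(J) = J - 1 = -1 + J)
P(F) = -12 + F (P(F) = F - 1*12 = F - 12 = -12 + F)
c(A, Z) = (-15 + A)²/5 (c(A, Z) = (-3 + (-12 + A))²/5 = (-15 + A)²/5)
(-81 + 115)*c(k(-3), S(-5)) = (-81 + 115)*((-15 - 1/(-3))²/5) = 34*((-15 - 1*(-⅓))²/5) = 34*((-15 + ⅓)²/5) = 34*((-44/3)²/5) = 34*((⅕)*(1936/9)) = 34*(1936/45) = 65824/45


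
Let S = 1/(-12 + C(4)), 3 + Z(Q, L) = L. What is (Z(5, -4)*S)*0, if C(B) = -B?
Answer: 0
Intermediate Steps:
Z(Q, L) = -3 + L
S = -1/16 (S = 1/(-12 - 1*4) = 1/(-12 - 4) = 1/(-16) = -1/16 ≈ -0.062500)
(Z(5, -4)*S)*0 = ((-3 - 4)*(-1/16))*0 = -7*(-1/16)*0 = (7/16)*0 = 0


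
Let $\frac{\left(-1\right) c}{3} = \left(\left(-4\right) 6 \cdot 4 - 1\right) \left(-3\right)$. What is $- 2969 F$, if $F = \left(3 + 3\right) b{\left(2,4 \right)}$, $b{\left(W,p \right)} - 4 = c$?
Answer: $15480366$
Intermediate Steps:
$c = -873$ ($c = - 3 \left(\left(-4\right) 6 \cdot 4 - 1\right) \left(-3\right) = - 3 \left(\left(-24\right) 4 - 1\right) \left(-3\right) = - 3 \left(-96 - 1\right) \left(-3\right) = - 3 \left(\left(-97\right) \left(-3\right)\right) = \left(-3\right) 291 = -873$)
$b{\left(W,p \right)} = -869$ ($b{\left(W,p \right)} = 4 - 873 = -869$)
$F = -5214$ ($F = \left(3 + 3\right) \left(-869\right) = 6 \left(-869\right) = -5214$)
$- 2969 F = \left(-2969\right) \left(-5214\right) = 15480366$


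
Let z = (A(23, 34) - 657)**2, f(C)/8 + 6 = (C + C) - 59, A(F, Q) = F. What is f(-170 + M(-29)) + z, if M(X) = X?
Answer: 398252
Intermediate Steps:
f(C) = -520 + 16*C (f(C) = -48 + 8*((C + C) - 59) = -48 + 8*(2*C - 59) = -48 + 8*(-59 + 2*C) = -48 + (-472 + 16*C) = -520 + 16*C)
z = 401956 (z = (23 - 657)**2 = (-634)**2 = 401956)
f(-170 + M(-29)) + z = (-520 + 16*(-170 - 29)) + 401956 = (-520 + 16*(-199)) + 401956 = (-520 - 3184) + 401956 = -3704 + 401956 = 398252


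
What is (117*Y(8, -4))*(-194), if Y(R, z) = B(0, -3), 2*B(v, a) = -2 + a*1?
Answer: 56745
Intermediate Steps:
B(v, a) = -1 + a/2 (B(v, a) = (-2 + a*1)/2 = (-2 + a)/2 = -1 + a/2)
Y(R, z) = -5/2 (Y(R, z) = -1 + (1/2)*(-3) = -1 - 3/2 = -5/2)
(117*Y(8, -4))*(-194) = (117*(-5/2))*(-194) = -585/2*(-194) = 56745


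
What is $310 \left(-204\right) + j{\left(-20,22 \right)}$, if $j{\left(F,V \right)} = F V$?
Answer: $-63680$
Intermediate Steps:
$310 \left(-204\right) + j{\left(-20,22 \right)} = 310 \left(-204\right) - 440 = -63240 - 440 = -63680$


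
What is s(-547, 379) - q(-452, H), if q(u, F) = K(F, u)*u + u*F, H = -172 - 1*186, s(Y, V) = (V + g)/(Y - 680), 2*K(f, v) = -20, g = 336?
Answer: -204094987/1227 ≈ -1.6634e+5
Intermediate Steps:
K(f, v) = -10 (K(f, v) = (½)*(-20) = -10)
s(Y, V) = (336 + V)/(-680 + Y) (s(Y, V) = (V + 336)/(Y - 680) = (336 + V)/(-680 + Y))
H = -358 (H = -172 - 186 = -358)
q(u, F) = -10*u + F*u (q(u, F) = -10*u + u*F = -10*u + F*u)
s(-547, 379) - q(-452, H) = (336 + 379)/(-680 - 547) - (-452)*(-10 - 358) = 715/(-1227) - (-452)*(-368) = -1/1227*715 - 1*166336 = -715/1227 - 166336 = -204094987/1227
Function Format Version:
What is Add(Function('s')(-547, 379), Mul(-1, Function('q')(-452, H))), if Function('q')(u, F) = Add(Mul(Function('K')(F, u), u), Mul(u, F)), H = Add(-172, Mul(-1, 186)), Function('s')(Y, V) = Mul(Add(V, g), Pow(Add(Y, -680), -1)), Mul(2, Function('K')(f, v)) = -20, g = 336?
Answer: Rational(-204094987, 1227) ≈ -1.6634e+5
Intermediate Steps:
Function('K')(f, v) = -10 (Function('K')(f, v) = Mul(Rational(1, 2), -20) = -10)
Function('s')(Y, V) = Mul(Pow(Add(-680, Y), -1), Add(336, V)) (Function('s')(Y, V) = Mul(Add(V, 336), Pow(Add(Y, -680), -1)) = Mul(Add(336, V), Pow(Add(-680, Y), -1)) = Mul(Pow(Add(-680, Y), -1), Add(336, V)))
H = -358 (H = Add(-172, -186) = -358)
Function('q')(u, F) = Add(Mul(-10, u), Mul(F, u)) (Function('q')(u, F) = Add(Mul(-10, u), Mul(u, F)) = Add(Mul(-10, u), Mul(F, u)))
Add(Function('s')(-547, 379), Mul(-1, Function('q')(-452, H))) = Add(Mul(Pow(Add(-680, -547), -1), Add(336, 379)), Mul(-1, Mul(-452, Add(-10, -358)))) = Add(Mul(Pow(-1227, -1), 715), Mul(-1, Mul(-452, -368))) = Add(Mul(Rational(-1, 1227), 715), Mul(-1, 166336)) = Add(Rational(-715, 1227), -166336) = Rational(-204094987, 1227)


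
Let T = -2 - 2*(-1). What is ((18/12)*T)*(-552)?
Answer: 0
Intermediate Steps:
T = 0 (T = -2 + 2 = 0)
((18/12)*T)*(-552) = ((18/12)*0)*(-552) = ((18*(1/12))*0)*(-552) = ((3/2)*0)*(-552) = 0*(-552) = 0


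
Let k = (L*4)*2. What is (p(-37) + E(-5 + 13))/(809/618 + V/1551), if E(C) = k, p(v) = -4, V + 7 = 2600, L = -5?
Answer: -14058264/952411 ≈ -14.761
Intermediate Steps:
V = 2593 (V = -7 + 2600 = 2593)
k = -40 (k = -5*4*2 = -20*2 = -40)
E(C) = -40
(p(-37) + E(-5 + 13))/(809/618 + V/1551) = (-4 - 40)/(809/618 + 2593/1551) = -44/(809*(1/618) + 2593*(1/1551)) = -44/(809/618 + 2593/1551) = -44/952411/319506 = -44*319506/952411 = -14058264/952411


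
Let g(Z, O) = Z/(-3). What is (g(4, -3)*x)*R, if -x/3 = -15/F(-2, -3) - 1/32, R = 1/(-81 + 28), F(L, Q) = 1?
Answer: 481/424 ≈ 1.1344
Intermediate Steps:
g(Z, O) = -Z/3 (g(Z, O) = Z*(-⅓) = -Z/3)
R = -1/53 (R = 1/(-53) = -1/53 ≈ -0.018868)
x = 1443/32 (x = -3*(-15/1 - 1/32) = -3*(-15*1 - 1*1/32) = -3*(-15 - 1/32) = -3*(-481/32) = 1443/32 ≈ 45.094)
(g(4, -3)*x)*R = (-⅓*4*(1443/32))*(-1/53) = -4/3*1443/32*(-1/53) = -481/8*(-1/53) = 481/424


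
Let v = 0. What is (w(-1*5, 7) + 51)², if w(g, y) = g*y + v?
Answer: 256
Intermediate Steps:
w(g, y) = g*y (w(g, y) = g*y + 0 = g*y)
(w(-1*5, 7) + 51)² = (-1*5*7 + 51)² = (-5*7 + 51)² = (-35 + 51)² = 16² = 256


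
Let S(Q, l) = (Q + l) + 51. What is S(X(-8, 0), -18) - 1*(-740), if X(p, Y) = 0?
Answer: 773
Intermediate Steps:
S(Q, l) = 51 + Q + l
S(X(-8, 0), -18) - 1*(-740) = (51 + 0 - 18) - 1*(-740) = 33 + 740 = 773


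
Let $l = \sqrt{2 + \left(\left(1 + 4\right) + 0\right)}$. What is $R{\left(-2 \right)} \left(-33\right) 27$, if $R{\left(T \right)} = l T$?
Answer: $1782 \sqrt{7} \approx 4714.7$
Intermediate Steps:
$l = \sqrt{7}$ ($l = \sqrt{2 + \left(5 + 0\right)} = \sqrt{2 + 5} = \sqrt{7} \approx 2.6458$)
$R{\left(T \right)} = T \sqrt{7}$ ($R{\left(T \right)} = \sqrt{7} T = T \sqrt{7}$)
$R{\left(-2 \right)} \left(-33\right) 27 = - 2 \sqrt{7} \left(-33\right) 27 = 66 \sqrt{7} \cdot 27 = 1782 \sqrt{7}$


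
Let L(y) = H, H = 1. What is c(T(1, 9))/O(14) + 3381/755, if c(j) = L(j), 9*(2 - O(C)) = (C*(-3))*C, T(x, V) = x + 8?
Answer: 685227/152510 ≈ 4.4930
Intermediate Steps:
T(x, V) = 8 + x
L(y) = 1
O(C) = 2 + C**2/3 (O(C) = 2 - C*(-3)*C/9 = 2 - (-3*C)*C/9 = 2 - (-1)*C**2/3 = 2 + C**2/3)
c(j) = 1
c(T(1, 9))/O(14) + 3381/755 = 1/(2 + (1/3)*14**2) + 3381/755 = 1/(2 + (1/3)*196) + 3381*(1/755) = 1/(2 + 196/3) + 3381/755 = 1/(202/3) + 3381/755 = 1*(3/202) + 3381/755 = 3/202 + 3381/755 = 685227/152510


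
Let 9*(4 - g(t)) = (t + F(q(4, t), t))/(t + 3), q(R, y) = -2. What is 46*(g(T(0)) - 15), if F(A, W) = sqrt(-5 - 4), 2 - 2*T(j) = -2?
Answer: -22862/45 - 46*I/15 ≈ -508.04 - 3.0667*I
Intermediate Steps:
T(j) = 2 (T(j) = 1 - 1/2*(-2) = 1 + 1 = 2)
F(A, W) = 3*I (F(A, W) = sqrt(-9) = 3*I)
g(t) = 4 - (t + 3*I)/(9*(3 + t)) (g(t) = 4 - (t + 3*I)/(9*(t + 3)) = 4 - (t + 3*I)/(9*(3 + t)))
46*(g(T(0)) - 15) = 46*((108 - 3*I + 35*2)/(9*(3 + 2)) - 15) = 46*((1/9)*(108 - 3*I + 70)/5 - 15) = 46*((1/9)*(1/5)*(178 - 3*I) - 15) = 46*((178/45 - I/15) - 15) = 46*(-497/45 - I/15) = -22862/45 - 46*I/15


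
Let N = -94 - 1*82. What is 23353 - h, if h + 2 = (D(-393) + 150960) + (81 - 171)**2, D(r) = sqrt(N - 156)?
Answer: -135705 - 2*I*sqrt(83) ≈ -1.3571e+5 - 18.221*I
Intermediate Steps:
N = -176 (N = -94 - 82 = -176)
D(r) = 2*I*sqrt(83) (D(r) = sqrt(-176 - 156) = sqrt(-332) = 2*I*sqrt(83))
h = 159058 + 2*I*sqrt(83) (h = -2 + ((2*I*sqrt(83) + 150960) + (81 - 171)**2) = -2 + ((150960 + 2*I*sqrt(83)) + (-90)**2) = -2 + ((150960 + 2*I*sqrt(83)) + 8100) = -2 + (159060 + 2*I*sqrt(83)) = 159058 + 2*I*sqrt(83) ≈ 1.5906e+5 + 18.221*I)
23353 - h = 23353 - (159058 + 2*I*sqrt(83)) = 23353 + (-159058 - 2*I*sqrt(83)) = -135705 - 2*I*sqrt(83)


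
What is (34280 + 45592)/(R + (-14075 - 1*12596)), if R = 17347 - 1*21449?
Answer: -79872/30773 ≈ -2.5955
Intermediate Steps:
R = -4102 (R = 17347 - 21449 = -4102)
(34280 + 45592)/(R + (-14075 - 1*12596)) = (34280 + 45592)/(-4102 + (-14075 - 1*12596)) = 79872/(-4102 + (-14075 - 12596)) = 79872/(-4102 - 26671) = 79872/(-30773) = 79872*(-1/30773) = -79872/30773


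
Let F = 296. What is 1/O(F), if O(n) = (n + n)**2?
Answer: 1/350464 ≈ 2.8534e-6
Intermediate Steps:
O(n) = 4*n**2 (O(n) = (2*n)**2 = 4*n**2)
1/O(F) = 1/(4*296**2) = 1/(4*87616) = 1/350464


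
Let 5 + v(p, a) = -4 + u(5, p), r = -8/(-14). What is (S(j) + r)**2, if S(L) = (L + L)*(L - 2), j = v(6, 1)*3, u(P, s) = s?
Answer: 1932100/49 ≈ 39431.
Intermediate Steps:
r = 4/7 (r = -8*(-1/14) = 4/7 ≈ 0.57143)
v(p, a) = -9 + p (v(p, a) = -5 + (-4 + p) = -9 + p)
j = -9 (j = (-9 + 6)*3 = -3*3 = -9)
S(L) = 2*L*(-2 + L) (S(L) = (2*L)*(-2 + L) = 2*L*(-2 + L))
(S(j) + r)**2 = (2*(-9)*(-2 - 9) + 4/7)**2 = (2*(-9)*(-11) + 4/7)**2 = (198 + 4/7)**2 = (1390/7)**2 = 1932100/49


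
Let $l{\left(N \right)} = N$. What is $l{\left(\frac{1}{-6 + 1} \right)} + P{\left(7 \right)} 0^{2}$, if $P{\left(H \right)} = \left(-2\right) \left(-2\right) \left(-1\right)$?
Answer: $- \frac{1}{5} \approx -0.2$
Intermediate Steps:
$P{\left(H \right)} = -4$ ($P{\left(H \right)} = 4 \left(-1\right) = -4$)
$l{\left(\frac{1}{-6 + 1} \right)} + P{\left(7 \right)} 0^{2} = \frac{1}{-6 + 1} - 4 \cdot 0^{2} = \frac{1}{-5} - 0 = - \frac{1}{5} + 0 = - \frac{1}{5}$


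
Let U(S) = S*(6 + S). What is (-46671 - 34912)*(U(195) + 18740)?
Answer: -4726511105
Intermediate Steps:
(-46671 - 34912)*(U(195) + 18740) = (-46671 - 34912)*(195*(6 + 195) + 18740) = -81583*(195*201 + 18740) = -81583*(39195 + 18740) = -81583*57935 = -4726511105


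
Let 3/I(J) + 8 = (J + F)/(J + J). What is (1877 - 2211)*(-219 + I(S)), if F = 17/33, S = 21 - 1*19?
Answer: 71303322/973 ≈ 73282.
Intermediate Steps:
S = 2 (S = 21 - 19 = 2)
F = 17/33 (F = 17*(1/33) = 17/33 ≈ 0.51515)
I(J) = 3/(-8 + (17/33 + J)/(2*J)) (I(J) = 3/(-8 + (J + 17/33)/(J + J)) = 3/(-8 + (17/33 + J)/((2*J))) = 3/(-8 + (17/33 + J)*(1/(2*J))) = 3/(-8 + (17/33 + J)/(2*J)))
(1877 - 2211)*(-219 + I(S)) = (1877 - 2211)*(-219 - 198*2/(-17 + 495*2)) = -334*(-219 - 198*2/(-17 + 990)) = -334*(-219 - 198*2/973) = -334*(-219 - 198*2*1/973) = -334*(-219 - 396/973) = -334*(-213483/973) = 71303322/973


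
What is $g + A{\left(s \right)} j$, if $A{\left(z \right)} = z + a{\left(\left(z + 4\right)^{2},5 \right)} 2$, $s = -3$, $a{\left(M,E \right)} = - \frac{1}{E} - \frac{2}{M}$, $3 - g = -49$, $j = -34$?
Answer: $\frac{1518}{5} \approx 303.6$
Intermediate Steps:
$g = 52$ ($g = 3 - -49 = 3 + 49 = 52$)
$A{\left(z \right)} = - \frac{2}{5} + z - \frac{4}{\left(4 + z\right)^{2}}$ ($A{\left(z \right)} = z + \left(- \frac{1}{5} - \frac{2}{\left(z + 4\right)^{2}}\right) 2 = z + \left(\left(-1\right) \frac{1}{5} - \frac{2}{\left(4 + z\right)^{2}}\right) 2 = z + \left(- \frac{1}{5} - \frac{2}{\left(4 + z\right)^{2}}\right) 2 = z - \left(\frac{2}{5} + \frac{4}{\left(4 + z\right)^{2}}\right) = - \frac{2}{5} + z - \frac{4}{\left(4 + z\right)^{2}}$)
$g + A{\left(s \right)} j = 52 + \left(- \frac{2}{5} - 3 - \frac{4}{\left(4 - 3\right)^{2}}\right) \left(-34\right) = 52 + \left(- \frac{2}{5} - 3 - 4 \cdot 1^{-2}\right) \left(-34\right) = 52 + \left(- \frac{2}{5} - 3 - 4\right) \left(-34\right) = 52 - - \frac{1258}{5} = 52 + \frac{1258}{5} = \frac{1518}{5}$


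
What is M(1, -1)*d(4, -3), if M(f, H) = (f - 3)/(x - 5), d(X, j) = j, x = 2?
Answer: -2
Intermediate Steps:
M(f, H) = 1 - f/3 (M(f, H) = (f - 3)/(2 - 5) = (-3 + f)/(-3) = (-3 + f)*(-⅓) = 1 - f/3)
M(1, -1)*d(4, -3) = (1 - ⅓*1)*(-3) = (1 - ⅓)*(-3) = (⅔)*(-3) = -2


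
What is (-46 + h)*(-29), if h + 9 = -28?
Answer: 2407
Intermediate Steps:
h = -37 (h = -9 - 28 = -37)
(-46 + h)*(-29) = (-46 - 37)*(-29) = -83*(-29) = 2407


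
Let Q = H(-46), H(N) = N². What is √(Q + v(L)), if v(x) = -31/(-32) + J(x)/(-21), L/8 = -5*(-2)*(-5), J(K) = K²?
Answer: 11*I*√1283394/168 ≈ 74.176*I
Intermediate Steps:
L = -400 (L = 8*(-5*(-2)*(-5)) = 8*(10*(-5)) = 8*(-50) = -400)
v(x) = 31/32 - x²/21 (v(x) = -31/(-32) + x²/(-21) = -31*(-1/32) + x²*(-1/21) = 31/32 - x²/21)
Q = 2116 (Q = (-46)² = 2116)
√(Q + v(L)) = √(2116 + (31/32 - 1/21*(-400)²)) = √(2116 + (31/32 - 1/21*160000)) = √(2116 + (31/32 - 160000/21)) = √(2116 - 5119349/672) = √(-3697397/672) = 11*I*√1283394/168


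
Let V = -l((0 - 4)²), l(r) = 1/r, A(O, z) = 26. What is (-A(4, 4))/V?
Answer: 416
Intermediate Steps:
V = -1/16 (V = -1/((0 - 4)²) = -1/((-4)²) = -1/16 ≈ -0.062500)
(-A(4, 4))/V = (-1*26)/(-1/16) = -26*(-16) = 416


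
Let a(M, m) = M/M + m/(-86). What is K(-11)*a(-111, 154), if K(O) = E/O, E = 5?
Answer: 170/473 ≈ 0.35941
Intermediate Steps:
K(O) = 5/O
a(M, m) = 1 - m/86 (a(M, m) = 1 + m*(-1/86) = 1 - m/86)
K(-11)*a(-111, 154) = (5/(-11))*(1 - 1/86*154) = (5*(-1/11))*(1 - 77/43) = -5/11*(-34/43) = 170/473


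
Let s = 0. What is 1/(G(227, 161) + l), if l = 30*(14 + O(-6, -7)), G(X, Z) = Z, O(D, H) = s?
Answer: 1/581 ≈ 0.0017212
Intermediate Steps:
O(D, H) = 0
l = 420 (l = 30*(14 + 0) = 30*14 = 420)
1/(G(227, 161) + l) = 1/(161 + 420) = 1/581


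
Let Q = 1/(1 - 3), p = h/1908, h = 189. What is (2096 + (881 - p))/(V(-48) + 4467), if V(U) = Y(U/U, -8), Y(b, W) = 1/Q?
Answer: 631103/946580 ≈ 0.66672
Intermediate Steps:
p = 21/212 (p = 189/1908 = 189*(1/1908) = 21/212 ≈ 0.099057)
Q = -1/2 (Q = 1/(-2) = -1/2 ≈ -0.50000)
Y(b, W) = -2 (Y(b, W) = 1/(-1/2) = -2)
V(U) = -2
(2096 + (881 - p))/(V(-48) + 4467) = (2096 + (881 - 1*21/212))/(-2 + 4467) = (2096 + (881 - 21/212))/4465 = (2096 + 186751/212)*(1/4465) = (631103/212)*(1/4465) = 631103/946580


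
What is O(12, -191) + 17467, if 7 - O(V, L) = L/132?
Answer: 2306759/132 ≈ 17475.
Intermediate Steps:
O(V, L) = 7 - L/132
O(12, -191) + 17467 = (7 - 1/132*(-191)) + 17467 = (7 + 191/132) + 17467 = 1115/132 + 17467 = 2306759/132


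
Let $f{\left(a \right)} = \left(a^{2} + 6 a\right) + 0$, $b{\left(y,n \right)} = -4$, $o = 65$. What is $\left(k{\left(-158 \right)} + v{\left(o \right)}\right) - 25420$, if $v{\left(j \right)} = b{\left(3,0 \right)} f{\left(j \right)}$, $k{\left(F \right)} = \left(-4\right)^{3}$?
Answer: $-43944$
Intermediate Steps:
$k{\left(F \right)} = -64$
$f{\left(a \right)} = a^{2} + 6 a$
$v{\left(j \right)} = - 4 j \left(6 + j\right)$
$\left(k{\left(-158 \right)} + v{\left(o \right)}\right) - 25420 = \left(-64 - 260 \left(6 + 65\right)\right) - 25420 = \left(-64 - 260 \cdot 71\right) - 25420 = \left(-64 - 18460\right) - 25420 = -18524 - 25420 = -43944$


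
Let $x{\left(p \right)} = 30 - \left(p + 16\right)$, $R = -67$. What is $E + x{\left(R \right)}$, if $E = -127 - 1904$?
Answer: $-1950$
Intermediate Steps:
$x{\left(p \right)} = 14 - p$ ($x{\left(p \right)} = 30 - \left(16 + p\right) = 14 - p$)
$E = -2031$
$E + x{\left(R \right)} = -2031 + \left(14 - -67\right) = -2031 + \left(14 + 67\right) = -2031 + 81 = -1950$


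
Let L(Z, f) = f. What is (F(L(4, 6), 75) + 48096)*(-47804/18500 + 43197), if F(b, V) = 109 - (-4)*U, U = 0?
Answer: 52054670582/25 ≈ 2.0822e+9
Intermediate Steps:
F(b, V) = 109 (F(b, V) = 109 - (-4)*0 = 109 - 1*0 = 109 + 0 = 109)
(F(L(4, 6), 75) + 48096)*(-47804/18500 + 43197) = (109 + 48096)*(-47804/18500 + 43197) = 48205*(-47804*1/18500 + 43197) = 48205*(-323/125 + 43197) = 48205*(5399302/125) = 52054670582/25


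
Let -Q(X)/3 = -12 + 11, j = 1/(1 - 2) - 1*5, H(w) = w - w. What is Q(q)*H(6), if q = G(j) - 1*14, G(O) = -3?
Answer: 0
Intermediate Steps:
H(w) = 0
j = -6 (j = 1/(-1) - 5 = -1 - 5 = -6)
q = -17 (q = -3 - 1*14 = -3 - 14 = -17)
Q(X) = 3 (Q(X) = -3*(-12 + 11) = -3*(-1) = 3)
Q(q)*H(6) = 3*0 = 0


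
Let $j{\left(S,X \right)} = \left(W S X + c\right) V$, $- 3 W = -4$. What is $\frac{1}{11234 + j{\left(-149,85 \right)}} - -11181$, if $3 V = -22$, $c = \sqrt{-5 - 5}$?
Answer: $\frac{8261342459065275}{738873307718} + \frac{297 i \sqrt{10}}{738873307718} \approx 11181.0 + 1.2711 \cdot 10^{-9} i$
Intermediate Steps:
$W = \frac{4}{3}$ ($W = \left(- \frac{1}{3}\right) \left(-4\right) = \frac{4}{3} \approx 1.3333$)
$c = i \sqrt{10}$ ($c = \sqrt{-10} = i \sqrt{10} \approx 3.1623 i$)
$V = - \frac{22}{3}$ ($V = \frac{1}{3} \left(-22\right) = - \frac{22}{3} \approx -7.3333$)
$j{\left(S,X \right)} = - \frac{88 S X}{9} - \frac{22 i \sqrt{10}}{3}$ ($j{\left(S,X \right)} = \left(\frac{4 S}{3} X + i \sqrt{10}\right) \left(- \frac{22}{3}\right) = \left(\frac{4 S X}{3} + i \sqrt{10}\right) \left(- \frac{22}{3}\right) = \left(i \sqrt{10} + \frac{4 S X}{3}\right) \left(- \frac{22}{3}\right) = - \frac{88 S X}{9} - \frac{22 i \sqrt{10}}{3}$)
$\frac{1}{11234 + j{\left(-149,85 \right)}} - -11181 = \frac{1}{11234 - \left(- \frac{1114520}{9} + \frac{22 i \sqrt{10}}{3}\right)} - -11181 = \frac{1}{11234 + \left(\frac{1114520}{9} - \frac{22 i \sqrt{10}}{3}\right)} + 11181 = \frac{1}{\frac{1215626}{9} - \frac{22 i \sqrt{10}}{3}} + 11181 = 11181 + \frac{1}{\frac{1215626}{9} - \frac{22 i \sqrt{10}}{3}}$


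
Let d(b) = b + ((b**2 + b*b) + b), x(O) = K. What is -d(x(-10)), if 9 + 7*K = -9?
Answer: -396/49 ≈ -8.0816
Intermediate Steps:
K = -18/7 (K = -9/7 + (1/7)*(-9) = -9/7 - 9/7 = -18/7 ≈ -2.5714)
x(O) = -18/7
d(b) = 2*b + 2*b**2 (d(b) = b + ((b**2 + b**2) + b) = b + (2*b**2 + b) = b + (b + 2*b**2) = 2*b + 2*b**2)
-d(x(-10)) = -2*(-18)*(1 - 18/7)/7 = -2*(-18)*(-11)/(7*7) = -1*396/49 = -396/49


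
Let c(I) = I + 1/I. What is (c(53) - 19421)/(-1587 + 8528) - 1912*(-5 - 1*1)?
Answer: 4219212553/367873 ≈ 11469.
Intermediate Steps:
(c(53) - 19421)/(-1587 + 8528) - 1912*(-5 - 1*1) = ((53 + 1/53) - 19421)/(-1587 + 8528) - 1912*(-5 - 1*1) = ((53 + 1/53) - 19421)/6941 - 1912*(-5 - 1) = (2810/53 - 19421)*(1/6941) - 1912*(-6) = -1026503/53*1/6941 + 11472 = -1026503/367873 + 11472 = 4219212553/367873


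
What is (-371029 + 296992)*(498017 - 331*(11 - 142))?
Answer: -40082002986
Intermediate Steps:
(-371029 + 296992)*(498017 - 331*(11 - 142)) = -74037*(498017 - 331*(-131)) = -74037*(498017 + 43361) = -74037*541378 = -40082002986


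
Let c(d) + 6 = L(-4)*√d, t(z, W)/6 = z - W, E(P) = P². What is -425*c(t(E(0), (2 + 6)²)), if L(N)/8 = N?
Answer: 2550 + 108800*I*√6 ≈ 2550.0 + 2.665e+5*I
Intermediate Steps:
L(N) = 8*N
t(z, W) = -6*W + 6*z (t(z, W) = 6*(z - W) = -6*W + 6*z)
c(d) = -6 - 32*√d (c(d) = -6 + (8*(-4))*√d = -6 - 32*√d)
-425*c(t(E(0), (2 + 6)²)) = -425*(-6 - 32*√(-6*(2 + 6)² + 6*0²)) = -425*(-6 - 32*√(-6*8² + 6*0)) = -425*(-6 - 32*√(-6*64 + 0)) = -425*(-6 - 32*√(-384 + 0)) = -425*(-6 - 256*I*√6) = 2550 + 108800*I*√6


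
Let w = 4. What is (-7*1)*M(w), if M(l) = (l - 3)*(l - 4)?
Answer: 0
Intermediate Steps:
M(l) = (-4 + l)*(-3 + l) (M(l) = (-3 + l)*(-4 + l) = (-4 + l)*(-3 + l))
(-7*1)*M(w) = (-7*1)*(12 + 4**2 - 7*4) = -7*(12 + 16 - 28) = -7*0 = 0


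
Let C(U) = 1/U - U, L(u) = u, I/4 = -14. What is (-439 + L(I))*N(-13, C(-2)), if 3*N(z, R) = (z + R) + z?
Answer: 8085/2 ≈ 4042.5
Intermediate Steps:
I = -56 (I = 4*(-14) = -56)
N(z, R) = R/3 + 2*z/3 (N(z, R) = ((z + R) + z)/3 = ((R + z) + z)/3 = (R + 2*z)/3 = R/3 + 2*z/3)
(-439 + L(I))*N(-13, C(-2)) = (-439 - 56)*((1/(-2) - 1*(-2))/3 + (⅔)*(-13)) = -495*((-½ + 2)/3 - 26/3) = -495*((⅓)*(3/2) - 26/3) = -495*(½ - 26/3) = -495*(-49/6) = 8085/2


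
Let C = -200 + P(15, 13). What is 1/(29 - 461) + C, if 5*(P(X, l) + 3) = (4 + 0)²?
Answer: -431573/2160 ≈ -199.80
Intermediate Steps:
P(X, l) = ⅕ (P(X, l) = -3 + (4 + 0)²/5 = -3 + (⅕)*4² = -3 + (⅕)*16 = -3 + 16/5 = ⅕)
C = -999/5 (C = -200 + ⅕ = -999/5 ≈ -199.80)
1/(29 - 461) + C = 1/(29 - 461) - 999/5 = 1/(-432) - 999/5 = -1/432 - 999/5 = -431573/2160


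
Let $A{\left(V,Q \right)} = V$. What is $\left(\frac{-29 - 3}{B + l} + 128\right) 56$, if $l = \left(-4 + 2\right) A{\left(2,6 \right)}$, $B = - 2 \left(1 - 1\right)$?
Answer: $7616$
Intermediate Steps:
$B = 0$ ($B = \left(-2\right) 0 = 0$)
$l = -4$ ($l = \left(-4 + 2\right) 2 = \left(-2\right) 2 = -4$)
$\left(\frac{-29 - 3}{B + l} + 128\right) 56 = \left(\frac{-29 - 3}{0 - 4} + 128\right) 56 = \left(\frac{-29 - 3}{-4} + 128\right) 56 = \left(\left(-32\right) \left(- \frac{1}{4}\right) + 128\right) 56 = \left(8 + 128\right) 56 = 136 \cdot 56 = 7616$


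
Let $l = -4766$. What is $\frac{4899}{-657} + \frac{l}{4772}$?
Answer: $- \frac{4418215}{522534} \approx -8.4554$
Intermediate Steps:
$\frac{4899}{-657} + \frac{l}{4772} = \frac{4899}{-657} - \frac{4766}{4772} = 4899 \left(- \frac{1}{657}\right) - \frac{2383}{2386} = - \frac{1633}{219} - \frac{2383}{2386} = - \frac{4418215}{522534}$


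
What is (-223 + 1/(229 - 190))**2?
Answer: 75620416/1521 ≈ 49718.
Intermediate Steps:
(-223 + 1/(229 - 190))**2 = (-223 + 1/39)**2 = (-8696/39)**2 = 75620416/1521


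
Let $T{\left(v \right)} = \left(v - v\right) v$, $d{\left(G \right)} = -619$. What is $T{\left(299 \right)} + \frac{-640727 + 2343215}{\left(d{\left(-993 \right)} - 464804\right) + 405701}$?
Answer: $- \frac{851244}{29861} \approx -28.507$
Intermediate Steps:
$T{\left(v \right)} = 0$ ($T{\left(v \right)} = 0 v = 0$)
$T{\left(299 \right)} + \frac{-640727 + 2343215}{\left(d{\left(-993 \right)} - 464804\right) + 405701} = 0 + \frac{-640727 + 2343215}{\left(-619 - 464804\right) + 405701} = 0 + \frac{1702488}{-465423 + 405701} = 0 + \frac{1702488}{-59722} = 0 + 1702488 \left(- \frac{1}{59722}\right) = 0 - \frac{851244}{29861} = - \frac{851244}{29861}$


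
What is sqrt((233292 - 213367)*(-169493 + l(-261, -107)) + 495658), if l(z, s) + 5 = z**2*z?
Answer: I*sqrt(357634903417) ≈ 5.9803e+5*I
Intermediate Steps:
l(z, s) = -5 + z**3 (l(z, s) = -5 + z**2*z = -5 + z**3)
sqrt((233292 - 213367)*(-169493 + l(-261, -107)) + 495658) = sqrt((233292 - 213367)*(-169493 + (-5 + (-261)**3)) + 495658) = sqrt(19925*(-169493 + (-5 - 17779581)) + 495658) = sqrt(19925*(-169493 - 17779586) + 495658) = sqrt(19925*(-17949079) + 495658) = sqrt(-357635399075 + 495658) = sqrt(-357634903417) = I*sqrt(357634903417)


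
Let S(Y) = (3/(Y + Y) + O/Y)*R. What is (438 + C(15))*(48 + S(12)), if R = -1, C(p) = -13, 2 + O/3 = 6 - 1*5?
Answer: 163625/8 ≈ 20453.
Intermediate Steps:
O = -3 (O = -6 + 3*(6 - 1*5) = -6 + 3*(6 - 5) = -6 + 3*1 = -6 + 3 = -3)
S(Y) = 3/(2*Y) (S(Y) = (3/(Y + Y) - 3/Y)*(-1) = (3/((2*Y)) - 3/Y)*(-1) = (3*(1/(2*Y)) - 3/Y)*(-1) = (3/(2*Y) - 3/Y)*(-1) = -3/(2*Y)*(-1) = 3/(2*Y))
(438 + C(15))*(48 + S(12)) = (438 - 13)*(48 + (3/2)/12) = 425*(48 + (3/2)*(1/12)) = 425*(48 + 1/8) = 425*(385/8) = 163625/8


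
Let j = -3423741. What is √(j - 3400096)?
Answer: I*√6823837 ≈ 2612.2*I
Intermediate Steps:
√(j - 3400096) = √(-3423741 - 3400096) = √(-6823837) = I*√6823837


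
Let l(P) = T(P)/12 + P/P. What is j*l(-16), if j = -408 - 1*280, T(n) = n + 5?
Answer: -172/3 ≈ -57.333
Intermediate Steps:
T(n) = 5 + n
j = -688 (j = -408 - 280 = -688)
l(P) = 17/12 + P/12 (l(P) = (5 + P)/12 + P/P = (5 + P)*(1/12) + 1 = (5/12 + P/12) + 1 = 17/12 + P/12)
j*l(-16) = -688*(17/12 + (1/12)*(-16)) = -688*(17/12 - 4/3) = -688*1/12 = -172/3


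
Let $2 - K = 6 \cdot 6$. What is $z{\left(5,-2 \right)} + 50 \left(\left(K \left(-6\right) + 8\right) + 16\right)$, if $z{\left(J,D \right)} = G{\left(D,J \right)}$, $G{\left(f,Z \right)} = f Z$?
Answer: $11390$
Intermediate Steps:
$G{\left(f,Z \right)} = Z f$
$K = -34$ ($K = 2 - 6 \cdot 6 = 2 - 36 = -34$)
$z{\left(J,D \right)} = D J$ ($z{\left(J,D \right)} = J D = D J$)
$z{\left(5,-2 \right)} + 50 \left(\left(K \left(-6\right) + 8\right) + 16\right) = \left(-2\right) 5 + 50 \left(\left(\left(-34\right) \left(-6\right) + 8\right) + 16\right) = -10 + 50 \left(\left(204 + 8\right) + 16\right) = -10 + 50 \left(212 + 16\right) = -10 + 50 \cdot 228 = -10 + 11400 = 11390$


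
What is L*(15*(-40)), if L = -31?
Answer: 18600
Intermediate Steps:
L*(15*(-40)) = -465*(-40) = -31*(-600) = 18600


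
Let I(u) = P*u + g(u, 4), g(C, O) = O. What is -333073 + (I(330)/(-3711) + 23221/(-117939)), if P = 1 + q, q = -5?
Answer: -48592177817108/145890543 ≈ -3.3307e+5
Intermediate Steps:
P = -4 (P = 1 - 5 = -4)
I(u) = 4 - 4*u (I(u) = -4*u + 4 = 4 - 4*u)
-333073 + (I(330)/(-3711) + 23221/(-117939)) = -333073 + ((4 - 4*330)/(-3711) + 23221/(-117939)) = -333073 + ((4 - 1320)*(-1/3711) + 23221*(-1/117939)) = -333073 + (-1316*(-1/3711) - 23221/117939) = -333073 + (1316/3711 - 23221/117939) = -333073 + 23011531/145890543 = -48592177817108/145890543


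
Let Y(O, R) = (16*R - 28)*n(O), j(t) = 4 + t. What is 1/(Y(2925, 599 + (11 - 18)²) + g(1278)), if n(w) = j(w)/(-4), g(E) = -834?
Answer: -1/7572299 ≈ -1.3206e-7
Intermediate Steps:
n(w) = -1 - w/4 (n(w) = (4 + w)/(-4) = (4 + w)*(-¼) = -1 - w/4)
Y(O, R) = (-1 - O/4)*(-28 + 16*R) (Y(O, R) = (16*R - 28)*(-1 - O/4) = (-28 + 16*R)*(-1 - O/4) = (-1 - O/4)*(-28 + 16*R))
1/(Y(2925, 599 + (11 - 18)²) + g(1278)) = 1/((-7 + 4*(599 + (11 - 18)²))*(-4 - 1*2925) - 834) = 1/((-7 + 4*(599 + (-7)²))*(-4 - 2925) - 834) = 1/((-7 + 4*(599 + 49))*(-2929) - 834) = 1/((-7 + 4*648)*(-2929) - 834) = 1/((-7 + 2592)*(-2929) - 834) = 1/(2585*(-2929) - 834) = 1/(-7571465 - 834) = 1/(-7572299) = -1/7572299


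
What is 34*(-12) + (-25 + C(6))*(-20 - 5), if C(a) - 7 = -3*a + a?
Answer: 342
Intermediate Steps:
C(a) = 7 - 2*a (C(a) = 7 + (-3*a + a) = 7 - 2*a)
34*(-12) + (-25 + C(6))*(-20 - 5) = 34*(-12) + (-25 + (7 - 2*6))*(-20 - 5) = -408 + (-25 + (7 - 12))*(-25) = -408 + (-25 - 5)*(-25) = -408 - 30*(-25) = -408 + 750 = 342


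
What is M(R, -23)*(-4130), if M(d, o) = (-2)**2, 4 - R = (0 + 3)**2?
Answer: -16520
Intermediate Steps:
R = -5 (R = 4 - (0 + 3)**2 = 4 - 1*3**2 = 4 - 1*9 = 4 - 9 = -5)
M(d, o) = 4
M(R, -23)*(-4130) = 4*(-4130) = -16520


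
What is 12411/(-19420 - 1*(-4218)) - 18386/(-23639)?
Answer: -1261787/32669098 ≈ -0.038623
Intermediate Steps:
12411/(-19420 - 1*(-4218)) - 18386/(-23639) = 12411/(-19420 + 4218) - 18386*(-1/23639) = 12411/(-15202) + 18386/23639 = 12411*(-1/15202) + 18386/23639 = -12411/15202 + 18386/23639 = -1261787/32669098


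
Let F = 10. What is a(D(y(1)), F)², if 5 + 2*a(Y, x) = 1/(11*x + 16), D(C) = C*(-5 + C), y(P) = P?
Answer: 395641/63504 ≈ 6.2302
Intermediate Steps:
a(Y, x) = -5/2 + 1/(2*(16 + 11*x)) (a(Y, x) = -5/2 + 1/(2*(11*x + 16)) = -5/2 + 1/(2*(16 + 11*x)))
a(D(y(1)), F)² = ((-79 - 55*10)/(2*(16 + 11*10)))² = ((-79 - 550)/(2*(16 + 110)))² = ((½)*(-629)/126)² = ((½)*(1/126)*(-629))² = (-629/252)² = 395641/63504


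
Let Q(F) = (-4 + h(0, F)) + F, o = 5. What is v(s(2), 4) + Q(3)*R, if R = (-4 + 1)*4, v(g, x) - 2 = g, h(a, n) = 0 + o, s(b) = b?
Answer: -44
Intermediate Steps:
h(a, n) = 5 (h(a, n) = 0 + 5 = 5)
v(g, x) = 2 + g
Q(F) = 1 + F (Q(F) = (-4 + 5) + F = 1 + F)
R = -12 (R = -3*4 = -12)
v(s(2), 4) + Q(3)*R = (2 + 2) + (1 + 3)*(-12) = 4 + 4*(-12) = 4 - 48 = -44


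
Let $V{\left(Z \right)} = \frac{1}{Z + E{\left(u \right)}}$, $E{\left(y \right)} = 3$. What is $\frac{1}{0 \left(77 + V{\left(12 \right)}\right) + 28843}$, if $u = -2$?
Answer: $\frac{1}{28843} \approx 3.467 \cdot 10^{-5}$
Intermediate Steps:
$V{\left(Z \right)} = \frac{1}{3 + Z}$ ($V{\left(Z \right)} = \frac{1}{Z + 3} = \frac{1}{3 + Z}$)
$\frac{1}{0 \left(77 + V{\left(12 \right)}\right) + 28843} = \frac{1}{0 \left(77 + \frac{1}{3 + 12}\right) + 28843} = \frac{1}{0 \left(77 + \frac{1}{15}\right) + 28843} = \frac{1}{0 \cdot \frac{1156}{15} + 28843} = \frac{1}{0 + 28843} = \frac{1}{28843}$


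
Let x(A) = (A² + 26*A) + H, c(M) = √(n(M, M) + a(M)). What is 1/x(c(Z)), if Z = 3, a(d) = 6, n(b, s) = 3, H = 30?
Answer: 1/117 ≈ 0.0085470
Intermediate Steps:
c(M) = 3 (c(M) = √(3 + 6) = √9 = 3)
x(A) = 30 + A² + 26*A (x(A) = (A² + 26*A) + 30 = 30 + A² + 26*A)
1/x(c(Z)) = 1/(30 + 3² + 26*3) = 1/(30 + 9 + 78) = 1/117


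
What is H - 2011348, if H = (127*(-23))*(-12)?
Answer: -1976296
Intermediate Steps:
H = 35052 (H = -2921*(-12) = 35052)
H - 2011348 = 35052 - 2011348 = -1976296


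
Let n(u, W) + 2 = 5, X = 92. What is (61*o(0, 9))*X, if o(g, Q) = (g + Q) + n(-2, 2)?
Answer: 67344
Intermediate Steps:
n(u, W) = 3 (n(u, W) = -2 + 5 = 3)
o(g, Q) = 3 + Q + g (o(g, Q) = (g + Q) + 3 = (Q + g) + 3 = 3 + Q + g)
(61*o(0, 9))*X = (61*(3 + 9 + 0))*92 = (61*12)*92 = 732*92 = 67344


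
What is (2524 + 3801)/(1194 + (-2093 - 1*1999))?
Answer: -275/126 ≈ -2.1825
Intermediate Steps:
(2524 + 3801)/(1194 + (-2093 - 1*1999)) = 6325/(1194 + (-2093 - 1999)) = 6325/(1194 - 4092) = 6325/(-2898) = 6325*(-1/2898) = -275/126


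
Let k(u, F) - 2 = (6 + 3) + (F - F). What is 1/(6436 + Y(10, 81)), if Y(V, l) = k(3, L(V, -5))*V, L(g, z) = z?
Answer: 1/6546 ≈ 0.00015277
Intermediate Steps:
k(u, F) = 11 (k(u, F) = 2 + ((6 + 3) + (F - F)) = 2 + (9 + 0) = 2 + 9 = 11)
Y(V, l) = 11*V
1/(6436 + Y(10, 81)) = 1/(6436 + 11*10) = 1/(6436 + 110) = 1/6546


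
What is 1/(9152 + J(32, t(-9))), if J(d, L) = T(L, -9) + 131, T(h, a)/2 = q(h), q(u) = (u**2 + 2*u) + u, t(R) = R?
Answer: 1/9391 ≈ 0.00010648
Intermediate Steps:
q(u) = u**2 + 3*u
T(h, a) = 2*h*(3 + h) (T(h, a) = 2*(h*(3 + h)) = 2*h*(3 + h))
J(d, L) = 131 + 2*L*(3 + L) (J(d, L) = 2*L*(3 + L) + 131 = 131 + 2*L*(3 + L))
1/(9152 + J(32, t(-9))) = 1/(9152 + (131 + 2*(-9)*(3 - 9))) = 1/(9152 + (131 + 2*(-9)*(-6))) = 1/(9152 + (131 + 108)) = 1/(9152 + 239) = 1/9391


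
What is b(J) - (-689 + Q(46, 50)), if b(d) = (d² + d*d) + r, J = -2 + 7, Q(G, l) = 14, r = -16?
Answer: 709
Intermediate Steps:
J = 5
b(d) = -16 + 2*d² (b(d) = (d² + d*d) - 16 = (d² + d²) - 16 = 2*d² - 16 = -16 + 2*d²)
b(J) - (-689 + Q(46, 50)) = (-16 + 2*5²) - (-689 + 14) = (-16 + 2*25) - 1*(-675) = (-16 + 50) + 675 = 34 + 675 = 709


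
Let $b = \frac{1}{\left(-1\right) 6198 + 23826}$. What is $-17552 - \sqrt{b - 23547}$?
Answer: $-17552 - \frac{i \sqrt{1829286271605}}{8814} \approx -17552.0 - 153.45 i$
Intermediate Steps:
$b = \frac{1}{17628}$ ($b = \frac{1}{-6198 + 23826} = \frac{1}{17628} \approx 5.6728 \cdot 10^{-5}$)
$-17552 - \sqrt{b - 23547} = -17552 - \sqrt{\frac{1}{17628} - 23547} = -17552 - \sqrt{- \frac{415086515}{17628}} = -17552 - \frac{i \sqrt{1829286271605}}{8814}$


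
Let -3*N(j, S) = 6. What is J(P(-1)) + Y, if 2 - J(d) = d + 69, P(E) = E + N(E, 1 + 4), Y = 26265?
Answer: 26201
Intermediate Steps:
N(j, S) = -2 (N(j, S) = -⅓*6 = -2)
P(E) = -2 + E (P(E) = E - 2 = -2 + E)
J(d) = -67 - d (J(d) = 2 - (d + 69) = 2 - (69 + d) = 2 + (-69 - d) = -67 - d)
J(P(-1)) + Y = (-67 - (-2 - 1)) + 26265 = (-67 - 1*(-3)) + 26265 = (-67 + 3) + 26265 = -64 + 26265 = 26201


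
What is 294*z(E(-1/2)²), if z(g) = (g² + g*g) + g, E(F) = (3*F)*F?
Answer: 22491/64 ≈ 351.42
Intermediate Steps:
E(F) = 3*F²
z(g) = g + 2*g² (z(g) = (g² + g²) + g = 2*g² + g = g + 2*g²)
294*z(E(-1/2)²) = 294*((3*(-1/2)²)²*(1 + 2*(3*(-1/2)²)²)) = 294*((3*(-1*½)²)²*(1 + 2*(3*(-1*½)²)²)) = 294*((3*(-½)²)²*(1 + 2*(3*(-½)²)²)) = 294*((3*(¼))²*(1 + 2*(3*(¼))²)) = 294*((¾)²*(1 + 2*(¾)²)) = 294*(9*(1 + 2*(9/16))/16) = 294*(9*(1 + 9/8)/16) = 294*((9/16)*(17/8)) = 294*(153/128) = 22491/64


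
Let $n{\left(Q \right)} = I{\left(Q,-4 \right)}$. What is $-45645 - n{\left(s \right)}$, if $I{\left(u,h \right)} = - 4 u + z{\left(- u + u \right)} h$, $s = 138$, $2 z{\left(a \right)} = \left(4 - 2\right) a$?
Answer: $-45093$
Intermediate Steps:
$z{\left(a \right)} = a$ ($z{\left(a \right)} = \frac{\left(4 - 2\right) a}{2} = \frac{2 a}{2} = a$)
$I{\left(u,h \right)} = - 4 u$ ($I{\left(u,h \right)} = - 4 u + \left(- u + u\right) h = - 4 u + 0 h = - 4 u + 0 = - 4 u$)
$n{\left(Q \right)} = - 4 Q$
$-45645 - n{\left(s \right)} = -45645 - \left(-4\right) 138 = -45645 - -552 = -45645 + 552 = -45093$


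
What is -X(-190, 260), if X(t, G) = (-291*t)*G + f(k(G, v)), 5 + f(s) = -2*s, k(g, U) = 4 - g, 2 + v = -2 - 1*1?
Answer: -14375907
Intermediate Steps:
v = -5 (v = -2 + (-2 - 1*1) = -2 + (-2 - 1) = -2 - 3 = -5)
f(s) = -5 - 2*s
X(t, G) = -13 + 2*G - 291*G*t (X(t, G) = (-291*t)*G + (-5 - 2*(4 - G)) = -291*G*t + (-5 + (-8 + 2*G)) = -291*G*t + (-13 + 2*G) = -13 + 2*G - 291*G*t)
-X(-190, 260) = -(-13 + 2*260 - 291*260*(-190)) = -(-13 + 520 + 14375400) = -1*14375907 = -14375907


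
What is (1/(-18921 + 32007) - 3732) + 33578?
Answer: 390564757/13086 ≈ 29846.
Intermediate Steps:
(1/(-18921 + 32007) - 3732) + 33578 = (1/13086 - 3732) + 33578 = -48836951/13086 + 33578 = 390564757/13086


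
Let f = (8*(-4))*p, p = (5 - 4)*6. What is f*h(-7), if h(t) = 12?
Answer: -2304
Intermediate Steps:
p = 6 (p = 1*6 = 6)
f = -192 (f = (8*(-4))*6 = -32*6 = -192)
f*h(-7) = -192*12 = -2304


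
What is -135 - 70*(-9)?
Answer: 495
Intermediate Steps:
-135 - 70*(-9) = -135 + 630 = 495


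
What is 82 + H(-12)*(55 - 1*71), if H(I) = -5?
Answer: 162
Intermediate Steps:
82 + H(-12)*(55 - 1*71) = 82 - 5*(55 - 1*71) = 82 - 5*(55 - 71) = 82 - 5*(-16) = 82 + 80 = 162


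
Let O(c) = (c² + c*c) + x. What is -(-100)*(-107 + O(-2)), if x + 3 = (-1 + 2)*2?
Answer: -10000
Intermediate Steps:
x = -1 (x = -3 + (-1 + 2)*2 = -3 + 1*2 = -3 + 2 = -1)
O(c) = -1 + 2*c² (O(c) = (c² + c*c) - 1 = (c² + c²) - 1 = 2*c² - 1 = -1 + 2*c²)
-(-100)*(-107 + O(-2)) = -(-100)*(-107 + (-1 + 2*(-2)²)) = -(-100)*(-107 + (-1 + 2*4)) = -(-100)*(-107 + (-1 + 8)) = -(-100)*(-107 + 7) = -(-100)*(-100) = -1*10000 = -10000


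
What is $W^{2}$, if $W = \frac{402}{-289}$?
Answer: $\frac{161604}{83521} \approx 1.9349$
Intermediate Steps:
$W = - \frac{402}{289}$ ($W = 402 \left(- \frac{1}{289}\right) = - \frac{402}{289} \approx -1.391$)
$W^{2} = \left(- \frac{402}{289}\right)^{2} = \frac{161604}{83521}$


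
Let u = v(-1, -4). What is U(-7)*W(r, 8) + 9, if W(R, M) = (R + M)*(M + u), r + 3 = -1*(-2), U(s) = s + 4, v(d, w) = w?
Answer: -75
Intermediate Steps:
u = -4
U(s) = 4 + s
r = -1 (r = -3 - 1*(-2) = -3 + 2 = -1)
W(R, M) = (-4 + M)*(M + R) (W(R, M) = (R + M)*(M - 4) = (M + R)*(-4 + M) = (-4 + M)*(M + R))
U(-7)*W(r, 8) + 9 = (4 - 7)*(8**2 - 4*8 - 4*(-1) + 8*(-1)) + 9 = -3*(64 - 32 + 4 - 8) + 9 = -3*28 + 9 = -84 + 9 = -75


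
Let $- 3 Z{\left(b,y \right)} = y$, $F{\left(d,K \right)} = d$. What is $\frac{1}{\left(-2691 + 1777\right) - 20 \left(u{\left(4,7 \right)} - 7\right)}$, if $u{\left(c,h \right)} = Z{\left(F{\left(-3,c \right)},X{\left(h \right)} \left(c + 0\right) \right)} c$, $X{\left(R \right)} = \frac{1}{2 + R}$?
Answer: $- \frac{27}{20578} \approx -0.0013121$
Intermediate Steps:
$Z{\left(b,y \right)} = - \frac{y}{3}$
$u{\left(c,h \right)} = - \frac{c^{2}}{3 \left(2 + h\right)}$ ($u{\left(c,h \right)} = - \frac{\frac{1}{2 + h} \left(c + 0\right)}{3} c = - \frac{\frac{1}{2 + h} c}{3} c = - \frac{c \frac{1}{2 + h}}{3} c = - \frac{c}{3 \left(2 + h\right)} c = - \frac{c^{2}}{3 \left(2 + h\right)}$)
$\frac{1}{\left(-2691 + 1777\right) - 20 \left(u{\left(4,7 \right)} - 7\right)} = \frac{1}{\left(-2691 + 1777\right) - 20 \left(- \frac{4^{2}}{6 + 3 \cdot 7} - 7\right)} = \frac{1}{-914 - 20 \left(\left(-1\right) 16 \frac{1}{6 + 21} - 7\right)} = \frac{1}{-914 - 20 \left(\left(-1\right) 16 \cdot \frac{1}{27} - 7\right)} = \frac{1}{-914 - 20 \left(- \frac{16}{27} - 7\right)} = \frac{1}{-914 - - \frac{4100}{27}} = \frac{1}{-914 + \frac{4100}{27}} = \frac{1}{- \frac{20578}{27}} = - \frac{27}{20578}$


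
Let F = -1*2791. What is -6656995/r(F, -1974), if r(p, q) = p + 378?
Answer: 6656995/2413 ≈ 2758.8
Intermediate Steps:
F = -2791
r(p, q) = 378 + p
-6656995/r(F, -1974) = -6656995/(378 - 2791) = -6656995/(-2413) = -6656995*(-1/2413) = 6656995/2413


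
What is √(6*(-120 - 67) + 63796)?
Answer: √62674 ≈ 250.35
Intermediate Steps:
√(6*(-120 - 67) + 63796) = √(6*(-187) + 63796) = √(-1122 + 63796) = √62674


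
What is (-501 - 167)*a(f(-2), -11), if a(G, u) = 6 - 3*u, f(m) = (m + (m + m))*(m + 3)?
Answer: -26052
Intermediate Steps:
f(m) = 3*m*(3 + m) (f(m) = (m + 2*m)*(3 + m) = (3*m)*(3 + m) = 3*m*(3 + m))
(-501 - 167)*a(f(-2), -11) = (-501 - 167)*(6 - 3*(-11)) = -668*(6 + 33) = -668*39 = -26052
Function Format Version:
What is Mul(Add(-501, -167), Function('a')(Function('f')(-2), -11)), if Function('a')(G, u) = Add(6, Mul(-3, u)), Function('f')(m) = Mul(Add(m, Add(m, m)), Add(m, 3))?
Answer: -26052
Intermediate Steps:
Function('f')(m) = Mul(3, m, Add(3, m)) (Function('f')(m) = Mul(Add(m, Mul(2, m)), Add(3, m)) = Mul(Mul(3, m), Add(3, m)) = Mul(3, m, Add(3, m)))
Mul(Add(-501, -167), Function('a')(Function('f')(-2), -11)) = Mul(Add(-501, -167), Add(6, Mul(-3, -11))) = Mul(-668, Add(6, 33)) = Mul(-668, 39) = -26052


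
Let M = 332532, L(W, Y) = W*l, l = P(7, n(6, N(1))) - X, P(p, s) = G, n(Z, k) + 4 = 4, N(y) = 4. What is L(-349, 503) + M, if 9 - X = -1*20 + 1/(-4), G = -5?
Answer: 1377941/4 ≈ 3.4449e+5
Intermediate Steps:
n(Z, k) = 0 (n(Z, k) = -4 + 4 = 0)
X = 117/4 (X = 9 - (-1*20 + 1/(-4)) = 9 - (-20 - ¼) = 9 - 1*(-81/4) = 9 + 81/4 = 117/4 ≈ 29.250)
P(p, s) = -5
l = -137/4 (l = -5 - 1*117/4 = -5 - 117/4 = -137/4 ≈ -34.250)
L(W, Y) = -137*W/4 (L(W, Y) = W*(-137/4) = -137*W/4)
L(-349, 503) + M = -137/4*(-349) + 332532 = 47813/4 + 332532 = 1377941/4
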